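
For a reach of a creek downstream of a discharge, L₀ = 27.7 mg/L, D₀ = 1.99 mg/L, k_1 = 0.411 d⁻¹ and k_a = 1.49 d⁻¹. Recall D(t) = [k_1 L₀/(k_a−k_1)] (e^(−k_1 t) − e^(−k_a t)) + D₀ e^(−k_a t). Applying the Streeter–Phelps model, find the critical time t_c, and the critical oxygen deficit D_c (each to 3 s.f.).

t_c = [1/(k_a−k_1)] ln[(k_a/k_1)(1 − D₀(k_a−k_1)/(k_1 L₀))]
= [1/(1.49−0.411)] ln[(1.49/0.411)(1 − 1.99×1.079/(0.411×27.7))]
= (1/1.079) ln[3.625 × 0.8114] = 0.9268 × ln(2.942) = 0.9268 × 1.079 = 0.9999 d.
L(t_c) = L₀ e^(−k_1 t_c) = 27.7 × 0.6630 = 18.37 mg/L, and at the critical point k_a D_c = k_1 L, so D_c = (0.411/1.49) × 18.37 = 5.066 mg/L.

t_c ≈ 1.00 d; D_c ≈ 5.07 mg/L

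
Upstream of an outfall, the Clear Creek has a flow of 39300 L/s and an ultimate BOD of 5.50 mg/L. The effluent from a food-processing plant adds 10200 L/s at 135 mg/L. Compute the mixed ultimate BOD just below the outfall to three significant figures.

32.2 mg/L

Flow-weighted mixing: C = (Q_r C_r + Q_w C_w)/(Q_r + Q_w)
= (39300×5.50 + 10200×135)/(39300 + 10200) = 1.593×10^6/49500 = 32.18 mg/L.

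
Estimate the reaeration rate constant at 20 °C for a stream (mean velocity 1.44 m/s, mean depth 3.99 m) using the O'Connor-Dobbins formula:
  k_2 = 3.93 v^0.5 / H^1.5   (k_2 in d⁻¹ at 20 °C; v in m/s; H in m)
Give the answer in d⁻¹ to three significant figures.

k_2 ≈ 0.592 d⁻¹

k_2 = 3.93 × 1.44^0.5 / 3.99^1.5 = 3.93 × 1.200 / 7.970 = 0.5917 d⁻¹.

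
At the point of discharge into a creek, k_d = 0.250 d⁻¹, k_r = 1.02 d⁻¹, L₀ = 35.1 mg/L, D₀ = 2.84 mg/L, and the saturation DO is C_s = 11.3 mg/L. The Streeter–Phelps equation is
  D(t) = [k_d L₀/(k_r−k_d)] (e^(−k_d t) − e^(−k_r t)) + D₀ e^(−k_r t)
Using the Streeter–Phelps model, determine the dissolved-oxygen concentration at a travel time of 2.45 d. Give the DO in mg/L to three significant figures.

k_d L₀/(k_r−k_d) = 0.250×35.1/(1.02−0.250) = 8.775/0.7700 = 11.40 mg/L.
e^(−k_d t) = e^(−0.250×2.450) = 0.5420; e^(−k_r t) = e^(−1.02×2.450) = 0.08217.
D = 11.40 × (0.5420 − 0.08217) + 2.84 × 0.08217 = 5.240 + 0.2334 = 5.474 mg/L.
DO = C_s − D = 11.3 − 5.474 = 5.826 mg/L.

DO ≈ 5.83 mg/L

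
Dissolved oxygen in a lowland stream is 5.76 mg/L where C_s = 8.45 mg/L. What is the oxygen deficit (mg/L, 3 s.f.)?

D ≈ 2.69 mg/L

D = C_s − C = 8.45 − 5.76 = 2.69 mg/L.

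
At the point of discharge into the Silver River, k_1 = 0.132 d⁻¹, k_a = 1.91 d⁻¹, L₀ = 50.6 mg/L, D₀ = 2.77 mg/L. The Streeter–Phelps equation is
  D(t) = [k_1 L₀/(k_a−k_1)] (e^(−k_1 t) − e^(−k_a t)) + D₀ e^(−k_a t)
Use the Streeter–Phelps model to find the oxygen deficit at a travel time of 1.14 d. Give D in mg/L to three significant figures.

D ≈ 3.12 mg/L

k_1 L₀/(k_a−k_1) = 0.132×50.6/(1.91−0.132) = 6.679/1.778 = 3.757 mg/L.
e^(−k_1 t) = e^(−0.132×1.140) = 0.8603; e^(−k_a t) = e^(−1.91×1.140) = 0.1133.
D = 3.757 × (0.8603 − 0.1133) + 2.77 × 0.1133 = 2.806 + 0.3139 = 3.120 mg/L.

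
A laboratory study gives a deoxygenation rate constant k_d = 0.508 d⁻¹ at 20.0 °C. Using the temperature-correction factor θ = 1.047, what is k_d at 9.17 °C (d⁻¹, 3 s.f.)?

k_d(T₂) = k_d(T₁) · θ^(T₂−T₁) = 0.508 × 1.047^(9.17−20.0)
= 0.508 × 1.047^-10.8 = 0.508 × 0.6081 = 0.3089 d⁻¹.

k_d ≈ 0.309 d⁻¹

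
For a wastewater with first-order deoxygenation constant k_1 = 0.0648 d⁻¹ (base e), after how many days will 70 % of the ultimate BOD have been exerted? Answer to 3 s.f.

y/L₀ = 1 − e^(−k_1 t) = 0.70 ⇒ e^(−k_1 t) = 0.300
t = −ln(0.300) / 0.0648 = 1.204 / 0.0648 = 18.58 d.

t ≈ 18.6 d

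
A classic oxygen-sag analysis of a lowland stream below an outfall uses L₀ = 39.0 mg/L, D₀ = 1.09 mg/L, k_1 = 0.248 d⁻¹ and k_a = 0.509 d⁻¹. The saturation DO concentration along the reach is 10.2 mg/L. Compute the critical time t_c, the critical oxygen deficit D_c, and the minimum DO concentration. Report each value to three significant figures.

t_c ≈ 2.64 d; D_c ≈ 9.87 mg/L; min DO ≈ 0.328 mg/L

t_c = [1/(k_a−k_1)] ln[(k_a/k_1)(1 − D₀(k_a−k_1)/(k_1 L₀))]
= [1/(0.509−0.248)] ln[(0.509/0.248)(1 − 1.09×0.2610/(0.248×39.0))]
= (1/0.2610) ln[2.052 × 0.9706] = 3.831 × ln(1.992) = 3.831 × 0.6892 = 2.640 d.
L(t_c) = L₀ e^(−k_1 t_c) = 39.0 × 0.5195 = 20.26 mg/L, and at the critical point k_a D_c = k_1 L, so D_c = (0.248/0.509) × 20.26 = 9.872 mg/L.
Minimum DO = C_s − D_c = 10.2 − 9.872 = 0.3280 mg/L.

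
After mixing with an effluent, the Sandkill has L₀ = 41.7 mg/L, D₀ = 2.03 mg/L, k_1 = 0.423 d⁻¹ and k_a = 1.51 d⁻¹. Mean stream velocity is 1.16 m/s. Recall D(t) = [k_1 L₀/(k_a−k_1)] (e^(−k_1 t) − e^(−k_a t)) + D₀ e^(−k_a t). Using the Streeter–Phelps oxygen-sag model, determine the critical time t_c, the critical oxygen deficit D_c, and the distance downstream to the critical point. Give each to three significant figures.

t_c ≈ 1.05 d; D_c ≈ 7.50 mg/L; x_c ≈ 105 km

At the critical point dD/dt = 0, so k_1 L₀ e^(−k_1 t) = k_a D. Substituting D(t) from the Streeter–Phelps equation and solving for t gives
t_c = ln[(k_a/k_1)(1 − D₀(k_a−k_1)/(k_1 L₀))] / (k_a−k_1).
Here k_a−k_1 = 1.087 d⁻¹ and 1 − D₀(k_a−k_1)/(k_1 L₀) = 1 − 2.03×1.087/(0.423×41.7) = 0.8749, so
t_c = ln(3.570 × 0.8749) / 1.087 = 1.139 / 1.087 = 1.048 d.
L(t_c) = L₀ e^(−k_1 t_c) = 41.7 × 0.6420 = 26.77 mg/L, and at the critical point k_a D_c = k_1 L, so D_c = (0.423/1.51) × 26.77 = 7.499 mg/L.
x_c = v t_c = 1.16 m/s × 1.048 d × 86400 s/d = 105000 m ≈ 105 km.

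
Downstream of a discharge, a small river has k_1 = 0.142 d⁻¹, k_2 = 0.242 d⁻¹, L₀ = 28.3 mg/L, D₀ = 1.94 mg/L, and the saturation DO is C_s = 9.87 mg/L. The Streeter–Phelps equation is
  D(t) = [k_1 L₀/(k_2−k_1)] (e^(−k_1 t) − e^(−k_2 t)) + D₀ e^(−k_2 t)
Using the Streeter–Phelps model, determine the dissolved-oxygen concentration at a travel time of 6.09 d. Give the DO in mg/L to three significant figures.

k_1 L₀/(k_2−k_1) = 0.142×28.3/(0.242−0.142) = 4.019/0.1000 = 40.19 mg/L.
e^(−k_1 t) = e^(−0.142×6.090) = 0.4211; e^(−k_2 t) = e^(−0.242×6.090) = 0.2291.
D = 40.19 × (0.4211 − 0.2291) + 1.94 × 0.2291 = 7.719 + 0.4444 = 8.164 mg/L.
DO = C_s − D = 9.87 − 8.164 = 1.706 mg/L.

DO ≈ 1.71 mg/L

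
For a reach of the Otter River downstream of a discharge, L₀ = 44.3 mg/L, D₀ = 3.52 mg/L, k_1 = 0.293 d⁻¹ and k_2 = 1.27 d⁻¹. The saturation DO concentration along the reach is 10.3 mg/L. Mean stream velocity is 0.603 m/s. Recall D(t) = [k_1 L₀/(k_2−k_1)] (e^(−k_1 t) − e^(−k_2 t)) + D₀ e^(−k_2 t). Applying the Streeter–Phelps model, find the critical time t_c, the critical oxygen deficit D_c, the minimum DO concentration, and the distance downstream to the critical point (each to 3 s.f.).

t_c ≈ 1.19 d; D_c ≈ 7.22 mg/L; min DO ≈ 3.08 mg/L; x_c ≈ 61.8 km

At the critical point dD/dt = 0, so k_1 L₀ e^(−k_1 t) = k_2 D. Substituting D(t) from the Streeter–Phelps equation and solving for t gives
t_c = ln[(k_2/k_1)(1 − D₀(k_2−k_1)/(k_1 L₀))] / (k_2−k_1).
Here k_2−k_1 = 0.9770 d⁻¹ and 1 − D₀(k_2−k_1)/(k_1 L₀) = 1 − 3.52×0.9770/(0.293×44.3) = 0.7350, so
t_c = ln(4.334 × 0.7350) / 0.9770 = 1.159 / 0.9770 = 1.186 d.
L(t_c) = L₀ e^(−k_1 t_c) = 44.3 × 0.7064 = 31.30 mg/L, and at the critical point k_2 D_c = k_1 L, so D_c = (0.293/1.27) × 31.30 = 7.220 mg/L.
Minimum DO = C_s − D_c = 10.3 − 7.220 = 3.080 mg/L.
x_c = v t_c = 0.603 m/s × 1.186 d × 86400 s/d = 61790 m ≈ 61.8 km.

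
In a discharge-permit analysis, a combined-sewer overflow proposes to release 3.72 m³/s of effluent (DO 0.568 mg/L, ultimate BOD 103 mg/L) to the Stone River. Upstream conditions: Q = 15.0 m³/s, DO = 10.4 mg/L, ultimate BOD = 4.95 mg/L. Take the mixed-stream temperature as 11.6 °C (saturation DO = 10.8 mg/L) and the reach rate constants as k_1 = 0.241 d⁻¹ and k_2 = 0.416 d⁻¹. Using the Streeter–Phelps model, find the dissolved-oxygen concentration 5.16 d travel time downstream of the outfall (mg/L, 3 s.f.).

DO ≈ 4.75 mg/L

Mixed DO = (15.0×10.4 + 3.72×0.568)/(15.0+3.72) = 158.1/18.72 = 8.446 mg/L.
Mixed L₀ = (15.0×4.95 + 3.72×103)/(18.72) = 457.4/18.72 = 24.43 mg/L.
Initial deficit D₀ = C_s − DO₀ = 10.8 − 8.446 = 2.354 mg/L.
D(5.16) = [0.241×24.43/(0.416−0.241)](e^(−0.241×5.16) − e^(−0.416×5.16)) + 2.354 e^(−0.416×5.16)
= 33.65 × (0.2884 − 0.1169) + 2.354 × 0.1169 = 6.045 mg/L.
DO = 10.8 − 6.045 = 4.755 mg/L.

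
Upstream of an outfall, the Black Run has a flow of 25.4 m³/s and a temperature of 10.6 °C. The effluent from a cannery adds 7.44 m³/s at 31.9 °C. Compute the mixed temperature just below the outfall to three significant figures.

Flow-weighted mixing: C = (Q_r C_r + Q_w C_w)/(Q_r + Q_w)
= (25.4×10.6 + 7.44×31.9)/(25.4 + 7.44) = 506.6/32.84 = 15.43 °C.

15.4 °C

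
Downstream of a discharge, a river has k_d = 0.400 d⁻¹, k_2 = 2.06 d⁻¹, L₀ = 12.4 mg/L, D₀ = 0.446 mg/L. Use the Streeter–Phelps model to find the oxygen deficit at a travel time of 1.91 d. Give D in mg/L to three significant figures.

D ≈ 1.34 mg/L

k_d L₀/(k_2−k_d) = 0.400×12.4/(2.06−0.400) = 4.960/1.660 = 2.988 mg/L.
e^(−k_d t) = e^(−0.400×1.910) = 0.4658; e^(−k_2 t) = e^(−2.06×1.910) = 0.01955.
D = 2.988 × (0.4658 − 0.01955) + 0.446 × 0.01955 = 1.333 + 0.008721 = 1.342 mg/L.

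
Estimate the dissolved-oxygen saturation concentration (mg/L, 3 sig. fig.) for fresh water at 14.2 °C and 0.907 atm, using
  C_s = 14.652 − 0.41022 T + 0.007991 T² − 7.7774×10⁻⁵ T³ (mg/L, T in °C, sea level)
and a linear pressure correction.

C_s ≈ 9.27 mg/L

At sea level: C_s = 14.652 − 0.41022×14.2 + 0.007991×14.2² − 7.7774×10⁻⁵×14.2³ = 10.22 mg/L.
Pressure correction: C_s' = 10.22 × 0.907 = 9.265 mg/L.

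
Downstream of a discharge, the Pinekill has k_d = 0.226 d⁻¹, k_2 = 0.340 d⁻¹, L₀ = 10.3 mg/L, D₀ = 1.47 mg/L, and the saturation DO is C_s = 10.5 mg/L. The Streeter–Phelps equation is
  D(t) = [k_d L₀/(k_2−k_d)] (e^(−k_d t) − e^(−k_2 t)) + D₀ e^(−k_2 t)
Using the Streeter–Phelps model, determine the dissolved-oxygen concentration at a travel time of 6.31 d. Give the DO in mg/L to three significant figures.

k_d L₀/(k_2−k_d) = 0.226×10.3/(0.340−0.226) = 2.328/0.1140 = 20.42 mg/L.
e^(−k_d t) = e^(−0.226×6.310) = 0.2403; e^(−k_2 t) = e^(−0.340×6.310) = 0.1170.
D = 20.42 × (0.2403 − 0.1170) + 1.47 × 0.1170 = 2.516 + 0.1720 = 2.688 mg/L.
DO = C_s − D = 10.5 − 2.688 = 7.812 mg/L.

DO ≈ 7.81 mg/L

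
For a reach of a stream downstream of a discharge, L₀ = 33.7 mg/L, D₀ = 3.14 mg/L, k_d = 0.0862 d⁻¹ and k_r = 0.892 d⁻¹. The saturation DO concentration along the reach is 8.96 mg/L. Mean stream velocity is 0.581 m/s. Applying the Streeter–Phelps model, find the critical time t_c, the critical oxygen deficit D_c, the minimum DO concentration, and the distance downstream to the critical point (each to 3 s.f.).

t_c = [1/(k_r−k_d)] ln[(k_r/k_d)(1 − D₀(k_r−k_d)/(k_d L₀))]
= [1/(0.892−0.0862)] ln[(0.892/0.0862)(1 − 3.14×0.8058/(0.0862×33.7))]
= (1/0.8058) ln[10.35 × 0.1290] = 1.241 × ln(1.335) = 1.241 × 0.2888 = 0.3584 d.
D_c = (k_d/k_r) L₀ e^(−k_d t_c) = (0.0862/0.892) × 33.7 × e^(−0.0862×0.3584) = 0.09664 × 33.7 × 0.9696 = 3.158 mg/L.
Minimum DO = C_s − D_c = 8.96 − 3.158 = 5.802 mg/L.
x_c = v t_c = 0.581 m/s × 0.3584 d × 86400 s/d = 17990 m ≈ 18.0 km.

t_c ≈ 0.358 d; D_c ≈ 3.16 mg/L; min DO ≈ 5.80 mg/L; x_c ≈ 18.0 km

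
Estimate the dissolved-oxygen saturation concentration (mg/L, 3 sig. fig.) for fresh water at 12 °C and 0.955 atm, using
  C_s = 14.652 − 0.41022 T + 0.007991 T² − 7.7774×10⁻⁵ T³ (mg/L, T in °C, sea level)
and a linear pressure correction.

C_s ≈ 10.3 mg/L

At sea level: C_s = 14.652 − 0.41022×12 + 0.007991×12² − 7.7774×10⁻⁵×12³ = 10.75 mg/L.
Pressure correction: C_s' = 10.75 × 0.955 = 10.26 mg/L.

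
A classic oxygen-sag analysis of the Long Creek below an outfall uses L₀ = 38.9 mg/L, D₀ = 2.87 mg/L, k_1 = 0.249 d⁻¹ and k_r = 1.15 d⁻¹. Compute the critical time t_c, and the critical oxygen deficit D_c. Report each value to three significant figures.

t_c ≈ 1.35 d; D_c ≈ 6.01 mg/L

t_c = [1/(k_r−k_1)] ln[(k_r/k_1)(1 − D₀(k_r−k_1)/(k_1 L₀))]
= [1/(1.15−0.249)] ln[(1.15/0.249)(1 − 2.87×0.9010/(0.249×38.9))]
= (1/0.9010) ln[4.618 × 0.7330] = 1.110 × ln(3.385) = 1.110 × 1.219 = 1.353 d.
D_c = (k_1/k_r) L₀ e^(−k_1 t_c) = (0.249/1.15) × 38.9 × e^(−0.249×1.353) = 0.2165 × 38.9 × 0.7139 = 6.013 mg/L.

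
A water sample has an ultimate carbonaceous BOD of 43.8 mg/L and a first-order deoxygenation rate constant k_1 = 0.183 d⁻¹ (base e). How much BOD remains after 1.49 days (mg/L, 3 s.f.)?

L_t = L₀ e^(−k_1 t) = 43.8 × e^(−0.183×1.49) = 43.8 × 0.7613 = 33.35 mg/L.

L ≈ 33.3 mg/L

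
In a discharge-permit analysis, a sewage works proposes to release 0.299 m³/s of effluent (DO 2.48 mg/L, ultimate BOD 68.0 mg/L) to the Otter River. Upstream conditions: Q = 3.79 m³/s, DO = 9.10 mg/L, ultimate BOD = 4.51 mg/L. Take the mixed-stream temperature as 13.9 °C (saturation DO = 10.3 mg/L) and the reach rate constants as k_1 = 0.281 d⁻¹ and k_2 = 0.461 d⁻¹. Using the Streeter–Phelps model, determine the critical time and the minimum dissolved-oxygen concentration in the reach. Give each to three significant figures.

Mixed DO = (3.79×9.10 + 0.299×2.48)/(3.79+0.299) = 35.23/4.089 = 8.616 mg/L.
Mixed L₀ = (3.79×4.51 + 0.299×68.0)/(4.089) = 37.42/4.089 = 9.153 mg/L.
Initial deficit D₀ = C_s − DO₀ = 10.3 − 8.616 = 1.684 mg/L.
t_c = (1/0.1800) ln[(0.461/0.281)(1 − 1.684×0.1800/(0.281×9.153))] = 5.556 × ln(1.447) = 2.054 d.
D_c = (0.281/0.461) × 9.153 × e^(−0.281×2.054) = 0.6095 × 9.153 × 0.5616 = 3.133 mg/L.
Minimum DO = 10.3 − 3.133 = 7.167 mg/L.

t_c ≈ 2.05 d; minimum DO ≈ 7.17 mg/L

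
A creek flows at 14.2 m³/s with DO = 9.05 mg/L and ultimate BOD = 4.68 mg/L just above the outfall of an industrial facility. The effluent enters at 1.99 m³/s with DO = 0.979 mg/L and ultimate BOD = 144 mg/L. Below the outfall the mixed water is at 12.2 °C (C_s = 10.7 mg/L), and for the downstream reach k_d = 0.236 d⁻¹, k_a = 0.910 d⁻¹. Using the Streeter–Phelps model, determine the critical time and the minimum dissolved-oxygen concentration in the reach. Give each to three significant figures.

t_c ≈ 1.37 d; minimum DO ≈ 6.61 mg/L

Mixed DO = (14.2×9.05 + 1.99×0.979)/(14.2+1.99) = 130.5/16.19 = 8.058 mg/L.
Mixed L₀ = (14.2×4.68 + 1.99×144)/(16.19) = 353.0/16.19 = 21.80 mg/L.
Initial deficit D₀ = C_s − DO₀ = 10.7 − 8.058 = 2.642 mg/L.
t_c = (1/0.6740) ln[(0.910/0.236)(1 − 2.642×0.6740/(0.236×21.80))] = 1.484 × ln(2.522) = 1.372 d.
D_c = (0.236/0.910) × 21.80 × e^(−0.236×1.372) = 0.2593 × 21.80 × 0.7234 = 4.090 mg/L.
Minimum DO = 10.7 − 4.090 = 6.610 mg/L.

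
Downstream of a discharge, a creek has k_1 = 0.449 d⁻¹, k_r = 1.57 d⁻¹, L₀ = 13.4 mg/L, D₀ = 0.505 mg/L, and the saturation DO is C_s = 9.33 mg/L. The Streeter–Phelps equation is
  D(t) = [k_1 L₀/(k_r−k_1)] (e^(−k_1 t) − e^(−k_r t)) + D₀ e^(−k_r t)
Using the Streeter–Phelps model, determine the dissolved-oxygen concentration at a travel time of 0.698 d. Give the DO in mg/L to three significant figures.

DO ≈ 7.03 mg/L

k_1 L₀/(k_r−k_1) = 0.449×13.4/(1.57−0.449) = 6.017/1.121 = 5.367 mg/L.
e^(−k_1 t) = e^(−0.449×0.6980) = 0.7310; e^(−k_r t) = e^(−1.57×0.6980) = 0.3343.
D = 5.367 × (0.7310 − 0.3343) + 0.505 × 0.3343 = 2.129 + 0.1688 = 2.298 mg/L.
DO = C_s − D = 9.33 − 2.298 = 7.032 mg/L.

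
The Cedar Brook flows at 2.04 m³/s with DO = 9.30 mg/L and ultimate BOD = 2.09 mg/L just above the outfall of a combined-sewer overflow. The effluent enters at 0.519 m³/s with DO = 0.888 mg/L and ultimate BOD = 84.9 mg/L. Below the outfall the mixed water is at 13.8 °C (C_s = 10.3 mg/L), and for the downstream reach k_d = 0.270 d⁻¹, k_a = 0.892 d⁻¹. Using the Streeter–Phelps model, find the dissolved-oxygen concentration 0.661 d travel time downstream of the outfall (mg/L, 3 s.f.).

Mixed DO = (2.04×9.30 + 0.519×0.888)/(2.04+0.519) = 19.43/2.559 = 7.594 mg/L.
Mixed L₀ = (2.04×2.09 + 0.519×84.9)/(2.559) = 48.33/2.559 = 18.88 mg/L.
Initial deficit D₀ = C_s − DO₀ = 10.3 − 7.594 = 2.706 mg/L.
D(0.661) = [0.270×18.88/(0.892−0.270)](e^(−0.270×0.661) − e^(−0.892×0.661)) + 2.706 e^(−0.892×0.661)
= 8.198 × (0.8365 − 0.5545) + 2.706 × 0.5545 = 3.812 mg/L.
DO = 10.3 − 3.812 = 6.488 mg/L.

DO ≈ 6.49 mg/L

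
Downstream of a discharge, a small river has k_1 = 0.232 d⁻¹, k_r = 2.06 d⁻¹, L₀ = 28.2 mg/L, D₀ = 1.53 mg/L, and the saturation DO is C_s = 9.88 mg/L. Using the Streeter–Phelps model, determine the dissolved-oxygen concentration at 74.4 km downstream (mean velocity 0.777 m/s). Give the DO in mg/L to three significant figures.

Travel time t = x/v = 74.4 km / (0.777 m/s) = 74400 m / 0.777 m/s = 95750 s = 1.108 d.
k_1 L₀/(k_r−k_1) = 0.232×28.2/(2.06−0.232) = 6.542/1.828 = 3.579 mg/L.
e^(−k_1 t) = e^(−0.232×1.108) = 0.7733; e^(−k_r t) = e^(−2.06×1.108) = 0.1020.
D = 3.579 × (0.7733 − 0.1020) + 1.53 × 0.1020 = 2.403 + 0.1560 = 2.559 mg/L.
DO = C_s − D = 9.88 − 2.559 = 7.321 mg/L.

DO ≈ 7.32 mg/L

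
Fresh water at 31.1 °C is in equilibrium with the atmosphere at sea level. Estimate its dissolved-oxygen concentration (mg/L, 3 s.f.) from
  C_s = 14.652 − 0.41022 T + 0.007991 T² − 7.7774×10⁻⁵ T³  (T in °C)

C_s = 14.652 − 0.41022×31.1 + 0.007991×31.1² − 7.7774×10⁻⁵×31.1³ = 7.284 mg/L.

C_s ≈ 7.28 mg/L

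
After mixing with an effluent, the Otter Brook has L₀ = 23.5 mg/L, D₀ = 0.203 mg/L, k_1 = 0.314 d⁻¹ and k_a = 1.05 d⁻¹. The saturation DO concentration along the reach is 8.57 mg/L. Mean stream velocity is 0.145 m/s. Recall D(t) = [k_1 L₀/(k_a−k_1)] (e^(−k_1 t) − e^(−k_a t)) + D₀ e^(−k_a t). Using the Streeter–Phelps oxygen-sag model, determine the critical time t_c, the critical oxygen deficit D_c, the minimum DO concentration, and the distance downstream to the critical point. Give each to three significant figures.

t_c ≈ 1.61 d; D_c ≈ 4.24 mg/L; min DO ≈ 4.33 mg/L; x_c ≈ 20.2 km

With k_a/k_1 = 3.344 and 1 − D₀(k_a−k_1)/(k_1 L₀) = 0.9798,
t_c = ln(3.344 × 0.9798) / (1.05 − 0.314) = ln(3.276) / 0.7360 = 1.187/0.7360 = 1.612 d.
L(t_c) = L₀ e^(−k_1 t_c) = 23.5 × 0.6027 = 14.16 mg/L, and at the critical point k_a D_c = k_1 L, so D_c = (0.314/1.05) × 14.16 = 4.236 mg/L.
Minimum DO = C_s − D_c = 8.57 − 4.236 = 4.334 mg/L.
x_c = v t_c = 0.145 m/s × 1.612 d × 86400 s/d = 20200 m ≈ 20.2 km.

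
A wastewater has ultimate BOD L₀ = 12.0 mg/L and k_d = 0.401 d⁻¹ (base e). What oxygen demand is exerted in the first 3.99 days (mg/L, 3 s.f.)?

y_t = L₀(1 − e^(−k_d t)) = 12.0 × (1 − e^(−0.401×3.99))
= 12.0 × (1 − 0.2019) = 12.0 × 0.7981 = 9.577 mg/L.

y ≈ 9.58 mg/L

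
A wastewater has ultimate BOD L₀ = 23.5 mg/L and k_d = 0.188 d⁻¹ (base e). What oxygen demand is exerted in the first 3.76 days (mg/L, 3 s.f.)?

y ≈ 11.9 mg/L

y_t = L₀(1 − e^(−k_d t)) = 23.5 × (1 − e^(−0.188×3.76))
= 23.5 × (1 − 0.4932) = 23.5 × 0.5068 = 11.91 mg/L.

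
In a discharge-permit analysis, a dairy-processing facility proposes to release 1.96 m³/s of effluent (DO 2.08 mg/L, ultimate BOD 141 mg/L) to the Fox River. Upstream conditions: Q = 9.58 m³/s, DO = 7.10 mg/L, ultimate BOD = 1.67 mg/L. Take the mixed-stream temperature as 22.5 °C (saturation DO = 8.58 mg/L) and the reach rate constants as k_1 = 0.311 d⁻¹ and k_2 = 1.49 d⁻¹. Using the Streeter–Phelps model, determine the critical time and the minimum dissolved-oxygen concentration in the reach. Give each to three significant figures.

Mixed DO = (9.58×7.10 + 1.96×2.08)/(9.58+1.96) = 72.09/11.54 = 6.247 mg/L.
Mixed L₀ = (9.58×1.67 + 1.96×141)/(11.54) = 292.4/11.54 = 25.33 mg/L.
Initial deficit D₀ = C_s − DO₀ = 8.58 − 6.247 = 2.333 mg/L.
t_c = (1/1.179) ln[(1.49/0.311)(1 − 2.333×1.179/(0.311×25.33))] = 0.8482 × ln(3.119) = 0.9647 d.
D_c = (0.311/1.49) × 25.33 × e^(−0.311×0.9647) = 0.2087 × 25.33 × 0.7408 = 3.917 mg/L.
Minimum DO = 8.58 − 3.917 = 4.663 mg/L.

t_c ≈ 0.965 d; minimum DO ≈ 4.66 mg/L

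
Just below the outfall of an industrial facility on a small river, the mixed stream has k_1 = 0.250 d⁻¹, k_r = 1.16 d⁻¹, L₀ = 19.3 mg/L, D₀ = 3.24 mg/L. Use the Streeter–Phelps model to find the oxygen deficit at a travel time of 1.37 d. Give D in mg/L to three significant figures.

D ≈ 3.34 mg/L

k_1 L₀/(k_r−k_1) = 0.250×19.3/(1.16−0.250) = 4.825/0.9100 = 5.302 mg/L.
e^(−k_1 t) = e^(−0.250×1.370) = 0.7100; e^(−k_r t) = e^(−1.16×1.370) = 0.2041.
D = 5.302 × (0.7100 − 0.2041) + 3.24 × 0.2041 = 2.682 + 0.6612 = 3.344 mg/L.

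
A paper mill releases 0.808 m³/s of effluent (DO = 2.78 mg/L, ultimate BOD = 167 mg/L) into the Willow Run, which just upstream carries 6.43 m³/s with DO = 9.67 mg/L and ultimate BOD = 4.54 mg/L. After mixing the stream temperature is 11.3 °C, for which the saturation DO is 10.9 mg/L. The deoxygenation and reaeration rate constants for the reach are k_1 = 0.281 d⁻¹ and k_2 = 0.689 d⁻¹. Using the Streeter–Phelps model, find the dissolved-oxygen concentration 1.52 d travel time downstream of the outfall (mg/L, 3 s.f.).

Mixed DO = (6.43×9.67 + 0.808×2.78)/(6.43+0.808) = 64.42/7.238 = 8.901 mg/L.
Mixed L₀ = (6.43×4.54 + 0.808×167)/(7.238) = 164.1/7.238 = 22.68 mg/L.
Initial deficit D₀ = C_s − DO₀ = 10.9 − 8.901 = 1.999 mg/L.
D(1.52) = [0.281×22.68/(0.689−0.281)](e^(−0.281×1.52) − e^(−0.689×1.52)) + 1.999 e^(−0.689×1.52)
= 15.62 × (0.6524 − 0.3509) + 1.999 × 0.3509 = 5.410 mg/L.
DO = 10.9 − 5.410 = 5.490 mg/L.

DO ≈ 5.49 mg/L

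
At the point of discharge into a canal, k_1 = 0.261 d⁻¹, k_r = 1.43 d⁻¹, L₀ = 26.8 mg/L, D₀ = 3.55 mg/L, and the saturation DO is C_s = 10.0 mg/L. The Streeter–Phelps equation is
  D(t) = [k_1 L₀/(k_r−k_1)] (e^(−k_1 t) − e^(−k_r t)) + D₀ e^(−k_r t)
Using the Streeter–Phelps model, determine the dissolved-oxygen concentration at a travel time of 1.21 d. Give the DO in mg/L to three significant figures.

k_1 L₀/(k_r−k_1) = 0.261×26.8/(1.43−0.261) = 6.995/1.169 = 5.984 mg/L.
e^(−k_1 t) = e^(−0.261×1.210) = 0.7292; e^(−k_r t) = e^(−1.43×1.210) = 0.1772.
D = 5.984 × (0.7292 − 0.1772) + 3.55 × 0.1772 = 3.303 + 0.6292 = 3.932 mg/L.
DO = C_s − D = 10.0 − 3.932 = 6.068 mg/L.

DO ≈ 6.07 mg/L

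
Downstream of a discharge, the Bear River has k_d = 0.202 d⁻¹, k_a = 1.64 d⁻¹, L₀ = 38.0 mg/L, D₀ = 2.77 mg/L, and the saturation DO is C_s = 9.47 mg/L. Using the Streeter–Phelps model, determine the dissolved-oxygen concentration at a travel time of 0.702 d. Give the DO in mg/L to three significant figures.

DO ≈ 5.65 mg/L

k_d L₀/(k_a−k_d) = 0.202×38.0/(1.64−0.202) = 7.676/1.438 = 5.338 mg/L.
e^(−k_d t) = e^(−0.202×0.7020) = 0.8678; e^(−k_a t) = e^(−1.64×0.7020) = 0.3162.
D = 5.338 × (0.8678 − 0.3162) + 2.77 × 0.3162 = 2.944 + 0.8760 = 3.820 mg/L.
DO = C_s − D = 9.47 − 3.820 = 5.650 mg/L.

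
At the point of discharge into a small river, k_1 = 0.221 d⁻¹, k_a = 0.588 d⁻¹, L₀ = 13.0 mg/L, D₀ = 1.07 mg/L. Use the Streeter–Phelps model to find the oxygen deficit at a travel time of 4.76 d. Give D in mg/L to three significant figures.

k_1 L₀/(k_a−k_1) = 0.221×13.0/(0.588−0.221) = 2.873/0.3670 = 7.828 mg/L.
e^(−k_1 t) = e^(−0.221×4.760) = 0.3493; e^(−k_a t) = e^(−0.588×4.760) = 0.06088.
D = 7.828 × (0.3493 − 0.06088) + 1.07 × 0.06088 = 2.257 + 0.06514 = 2.323 mg/L.

D ≈ 2.32 mg/L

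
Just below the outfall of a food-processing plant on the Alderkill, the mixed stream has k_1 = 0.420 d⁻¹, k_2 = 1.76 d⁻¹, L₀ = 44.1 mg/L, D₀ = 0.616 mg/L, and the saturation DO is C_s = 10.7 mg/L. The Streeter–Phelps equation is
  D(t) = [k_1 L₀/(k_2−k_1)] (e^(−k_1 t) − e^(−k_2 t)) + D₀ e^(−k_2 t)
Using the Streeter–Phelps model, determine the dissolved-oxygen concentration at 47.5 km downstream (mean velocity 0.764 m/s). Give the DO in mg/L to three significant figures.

Travel time t = x/v = 47.5 km / (0.764 m/s) = 47500 m / 0.764 m/s = 62170 s = 0.7196 d.
k_1 L₀/(k_2−k_1) = 0.420×44.1/(1.76−0.420) = 18.52/1.340 = 13.82 mg/L.
e^(−k_1 t) = e^(−0.420×0.7196) = 0.7392; e^(−k_2 t) = e^(−1.76×0.7196) = 0.2818.
D = 13.82 × (0.7392 − 0.2818) + 0.616 × 0.2818 = 6.322 + 0.1736 = 6.495 mg/L.
DO = C_s − D = 10.7 − 6.495 = 4.205 mg/L.

DO ≈ 4.20 mg/L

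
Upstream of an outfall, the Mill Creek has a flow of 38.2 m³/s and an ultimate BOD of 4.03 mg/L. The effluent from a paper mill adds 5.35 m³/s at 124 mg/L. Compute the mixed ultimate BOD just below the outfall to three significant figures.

18.8 mg/L

Flow-weighted mixing: C = (Q_r C_r + Q_w C_w)/(Q_r + Q_w)
= (38.2×4.03 + 5.35×124)/(38.2 + 5.35) = 817.3/43.55 = 18.77 mg/L.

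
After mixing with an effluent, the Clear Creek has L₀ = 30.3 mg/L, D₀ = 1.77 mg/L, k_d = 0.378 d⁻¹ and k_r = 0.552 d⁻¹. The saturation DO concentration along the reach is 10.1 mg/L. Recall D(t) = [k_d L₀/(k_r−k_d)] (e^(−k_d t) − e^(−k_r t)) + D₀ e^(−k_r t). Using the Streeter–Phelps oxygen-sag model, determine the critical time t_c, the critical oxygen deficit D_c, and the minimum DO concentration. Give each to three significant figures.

t_c = [1/(k_r−k_d)] ln[(k_r/k_d)(1 − D₀(k_r−k_d)/(k_d L₀))]
= [1/(0.552−0.378)] ln[(0.552/0.378)(1 − 1.77×0.1740/(0.378×30.3))]
= (1/0.1740) ln[1.460 × 0.9731] = 5.747 × ln(1.421) = 5.747 × 0.3514 = 2.020 d.
D_c = (k_d/k_r) L₀ e^(−k_d t_c) = (0.378/0.552) × 30.3 × e^(−0.378×2.020) = 0.6848 × 30.3 × 0.4661 = 9.671 mg/L.
Minimum DO = C_s − D_c = 10.1 − 9.671 = 0.4291 mg/L.

t_c ≈ 2.02 d; D_c ≈ 9.67 mg/L; min DO ≈ 0.429 mg/L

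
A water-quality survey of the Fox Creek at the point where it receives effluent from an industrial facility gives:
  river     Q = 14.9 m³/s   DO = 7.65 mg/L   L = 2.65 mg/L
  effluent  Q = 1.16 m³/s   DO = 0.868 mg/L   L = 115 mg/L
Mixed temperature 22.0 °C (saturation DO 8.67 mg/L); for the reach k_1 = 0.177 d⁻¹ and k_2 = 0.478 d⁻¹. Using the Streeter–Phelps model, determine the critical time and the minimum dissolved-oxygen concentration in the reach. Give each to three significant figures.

t_c ≈ 2.40 d; minimum DO ≈ 6.06 mg/L

Mixed DO = (14.9×7.65 + 1.16×0.868)/(14.9+1.16) = 115.0/16.06 = 7.160 mg/L.
Mixed L₀ = (14.9×2.65 + 1.16×115)/(16.06) = 172.9/16.06 = 10.76 mg/L.
Initial deficit D₀ = C_s − DO₀ = 8.67 − 7.160 = 1.510 mg/L.
t_c = (1/0.3010) ln[(0.478/0.177)(1 − 1.510×0.3010/(0.177×10.76))] = 3.322 × ln(2.056) = 2.395 d.
D_c = (0.177/0.478) × 10.76 × e^(−0.177×2.395) = 0.3703 × 10.76 × 0.6544 = 2.609 mg/L.
Minimum DO = 8.67 − 2.609 = 6.061 mg/L.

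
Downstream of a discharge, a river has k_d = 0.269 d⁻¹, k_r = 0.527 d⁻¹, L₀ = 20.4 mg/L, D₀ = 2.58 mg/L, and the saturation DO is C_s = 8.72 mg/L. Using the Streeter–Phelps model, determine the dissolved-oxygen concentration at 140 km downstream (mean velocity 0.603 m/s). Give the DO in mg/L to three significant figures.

DO ≈ 2.93 mg/L

Travel time t = x/v = 140 km / (0.603 m/s) = 140000 m / 0.603 m/s = 232200 s = 2.687 d.
k_d L₀/(k_r−k_d) = 0.269×20.4/(0.527−0.269) = 5.488/0.2580 = 21.27 mg/L.
e^(−k_d t) = e^(−0.269×2.687) = 0.4854; e^(−k_r t) = e^(−0.527×2.687) = 0.2426.
D = 21.27 × (0.4854 − 0.2426) + 2.58 × 0.2426 = 5.163 + 0.6260 = 5.789 mg/L.
DO = C_s − D = 8.72 − 5.789 = 2.931 mg/L.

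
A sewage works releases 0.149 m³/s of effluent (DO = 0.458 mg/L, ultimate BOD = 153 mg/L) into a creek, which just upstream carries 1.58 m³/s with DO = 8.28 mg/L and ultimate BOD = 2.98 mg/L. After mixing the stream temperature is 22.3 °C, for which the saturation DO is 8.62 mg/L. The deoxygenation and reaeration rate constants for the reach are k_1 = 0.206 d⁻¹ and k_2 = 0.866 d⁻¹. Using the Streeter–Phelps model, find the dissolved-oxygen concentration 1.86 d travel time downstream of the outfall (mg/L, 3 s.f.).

Mixed DO = (1.58×8.28 + 0.149×0.458)/(1.58+0.149) = 13.15/1.729 = 7.606 mg/L.
Mixed L₀ = (1.58×2.98 + 0.149×153)/(1.729) = 27.51/1.729 = 15.91 mg/L.
Initial deficit D₀ = C_s − DO₀ = 8.62 − 7.606 = 1.014 mg/L.
D(1.86) = [0.206×15.91/(0.866−0.206)](e^(−0.206×1.86) − e^(−0.866×1.86)) + 1.014 e^(−0.866×1.86)
= 4.965 × (0.6817 − 0.1997) + 1.014 × 0.1997 = 2.596 mg/L.
DO = 8.62 − 2.596 = 6.024 mg/L.

DO ≈ 6.02 mg/L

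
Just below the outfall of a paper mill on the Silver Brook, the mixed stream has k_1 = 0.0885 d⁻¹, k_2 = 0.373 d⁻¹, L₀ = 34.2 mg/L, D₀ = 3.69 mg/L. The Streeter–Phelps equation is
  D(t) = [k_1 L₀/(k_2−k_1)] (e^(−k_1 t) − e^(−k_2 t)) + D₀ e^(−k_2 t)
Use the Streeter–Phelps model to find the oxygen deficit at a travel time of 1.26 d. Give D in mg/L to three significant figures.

D ≈ 5.17 mg/L

k_1 L₀/(k_2−k_1) = 0.0885×34.2/(0.373−0.0885) = 3.027/0.2845 = 10.64 mg/L.
e^(−k_1 t) = e^(−0.0885×1.260) = 0.8945; e^(−k_2 t) = e^(−0.373×1.260) = 0.6250.
D = 10.64 × (0.8945 − 0.6250) + 3.69 × 0.6250 = 2.867 + 2.306 = 5.173 mg/L.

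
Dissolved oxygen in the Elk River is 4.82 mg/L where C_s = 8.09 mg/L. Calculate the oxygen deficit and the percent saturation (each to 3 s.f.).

D ≈ 3.27 mg/L; 59.6 % saturation

D = C_s − C = 8.09 − 4.82 = 3.27 mg/L.
% saturation = 4.82/8.09 × 100 = 59.6 %.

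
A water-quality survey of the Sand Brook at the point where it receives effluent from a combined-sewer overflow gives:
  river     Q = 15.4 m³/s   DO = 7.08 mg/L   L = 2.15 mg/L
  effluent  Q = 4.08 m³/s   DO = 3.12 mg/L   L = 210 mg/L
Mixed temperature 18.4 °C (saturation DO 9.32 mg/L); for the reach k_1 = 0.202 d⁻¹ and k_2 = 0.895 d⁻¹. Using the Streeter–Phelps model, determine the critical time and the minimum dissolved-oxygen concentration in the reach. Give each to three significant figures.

Mixed DO = (15.4×7.08 + 4.08×3.12)/(15.4+4.08) = 121.8/19.48 = 6.251 mg/L.
Mixed L₀ = (15.4×2.15 + 4.08×210)/(19.48) = 889.9/19.48 = 45.68 mg/L.
Initial deficit D₀ = C_s − DO₀ = 9.32 − 6.251 = 3.069 mg/L.
t_c = (1/0.6930) ln[(0.895/0.202)(1 − 3.069×0.6930/(0.202×45.68))] = 1.443 × ln(3.409) = 1.770 d.
D_c = (0.202/0.895) × 45.68 × e^(−0.202×1.770) = 0.2257 × 45.68 × 0.6994 = 7.211 mg/L.
Minimum DO = 9.32 − 7.211 = 2.109 mg/L.

t_c ≈ 1.77 d; minimum DO ≈ 2.11 mg/L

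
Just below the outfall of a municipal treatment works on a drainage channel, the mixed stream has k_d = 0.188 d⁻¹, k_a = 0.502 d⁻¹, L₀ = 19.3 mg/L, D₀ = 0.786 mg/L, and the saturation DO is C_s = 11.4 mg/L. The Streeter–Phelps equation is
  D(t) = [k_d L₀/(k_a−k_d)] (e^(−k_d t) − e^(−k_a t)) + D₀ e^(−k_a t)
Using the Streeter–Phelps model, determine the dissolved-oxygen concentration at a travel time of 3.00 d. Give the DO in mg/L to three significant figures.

DO ≈ 7.21 mg/L

k_d L₀/(k_a−k_d) = 0.188×19.3/(0.502−0.188) = 3.628/0.3140 = 11.56 mg/L.
e^(−k_d t) = e^(−0.188×3.000) = 0.5689; e^(−k_a t) = e^(−0.502×3.000) = 0.2218.
D = 11.56 × (0.5689 − 0.2218) + 0.786 × 0.2218 = 4.011 + 0.1743 = 4.186 mg/L.
DO = C_s − D = 11.4 − 4.186 = 7.214 mg/L.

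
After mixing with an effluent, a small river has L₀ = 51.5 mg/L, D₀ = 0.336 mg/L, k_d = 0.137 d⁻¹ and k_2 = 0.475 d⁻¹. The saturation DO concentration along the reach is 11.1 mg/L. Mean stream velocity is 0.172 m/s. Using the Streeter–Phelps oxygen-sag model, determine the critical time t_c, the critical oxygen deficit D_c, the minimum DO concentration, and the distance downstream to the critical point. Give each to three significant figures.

With k_2/k_d = 3.467 and 1 − D₀(k_2−k_d)/(k_d L₀) = 0.9839,
t_c = ln(3.467 × 0.9839) / (0.475 − 0.137) = ln(3.411) / 0.3380 = 1.227/0.3380 = 3.630 d.
D_c = (k_d/k_2) L₀ e^(−k_d t_c) = (0.137/0.475) × 51.5 × e^(−0.137×3.630) = 0.2884 × 51.5 × 0.6081 = 9.033 mg/L.
Minimum DO = C_s − D_c = 11.1 − 9.033 = 2.067 mg/L.
x_c = v t_c = 0.172 m/s × 3.630 d × 86400 s/d = 53950 m ≈ 54.0 km.

t_c ≈ 3.63 d; D_c ≈ 9.03 mg/L; min DO ≈ 2.07 mg/L; x_c ≈ 54.0 km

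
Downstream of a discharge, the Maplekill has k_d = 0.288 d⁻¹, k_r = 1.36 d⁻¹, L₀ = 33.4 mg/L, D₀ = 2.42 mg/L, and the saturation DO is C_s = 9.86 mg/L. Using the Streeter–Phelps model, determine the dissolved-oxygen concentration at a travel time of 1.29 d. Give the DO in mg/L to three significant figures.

DO ≈ 4.81 mg/L

k_d L₀/(k_r−k_d) = 0.288×33.4/(1.36−0.288) = 9.619/1.072 = 8.973 mg/L.
e^(−k_d t) = e^(−0.288×1.290) = 0.6897; e^(−k_r t) = e^(−1.36×1.290) = 0.1730.
D = 8.973 × (0.6897 − 0.1730) + 2.42 × 0.1730 = 4.636 + 0.4187 = 5.055 mg/L.
DO = C_s − D = 9.86 − 5.055 = 4.805 mg/L.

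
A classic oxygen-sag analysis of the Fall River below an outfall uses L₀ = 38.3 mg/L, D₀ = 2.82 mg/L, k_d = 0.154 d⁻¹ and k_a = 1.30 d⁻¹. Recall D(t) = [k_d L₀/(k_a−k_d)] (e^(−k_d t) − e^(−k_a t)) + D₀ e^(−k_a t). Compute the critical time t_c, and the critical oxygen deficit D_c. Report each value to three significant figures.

t_c ≈ 1.17 d; D_c ≈ 3.79 mg/L

At the critical point dD/dt = 0, so k_d L₀ e^(−k_d t) = k_a D. Substituting D(t) from the Streeter–Phelps equation and solving for t gives
t_c = ln[(k_a/k_d)(1 − D₀(k_a−k_d)/(k_d L₀))] / (k_a−k_d).
Here k_a−k_d = 1.146 d⁻¹ and 1 − D₀(k_a−k_d)/(k_d L₀) = 1 − 2.82×1.146/(0.154×38.3) = 0.4521, so
t_c = ln(8.442 × 0.4521) / 1.146 = 1.339 / 1.146 = 1.169 d.
D_c = (k_d/k_a) L₀ e^(−k_d t_c) = (0.154/1.30) × 38.3 × e^(−0.154×1.169) = 0.1185 × 38.3 × 0.8353 = 3.790 mg/L.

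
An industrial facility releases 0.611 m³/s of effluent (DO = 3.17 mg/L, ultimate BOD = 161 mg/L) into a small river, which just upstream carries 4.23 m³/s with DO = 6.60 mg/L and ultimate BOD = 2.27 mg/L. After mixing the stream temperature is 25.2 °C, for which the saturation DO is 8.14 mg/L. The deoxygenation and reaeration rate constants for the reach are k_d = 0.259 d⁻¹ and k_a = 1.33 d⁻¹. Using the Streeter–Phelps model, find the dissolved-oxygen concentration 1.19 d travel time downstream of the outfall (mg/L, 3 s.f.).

Mixed DO = (4.23×6.60 + 0.611×3.17)/(4.23+0.611) = 29.85/4.841 = 6.167 mg/L.
Mixed L₀ = (4.23×2.27 + 0.611×161)/(4.841) = 108.0/4.841 = 22.30 mg/L.
Initial deficit D₀ = C_s − DO₀ = 8.14 − 6.167 = 1.973 mg/L.
D(1.19) = [0.259×22.30/(1.33−0.259)](e^(−0.259×1.19) − e^(−1.33×1.19)) + 1.973 e^(−1.33×1.19)
= 5.394 × (0.7348 − 0.2054) + 1.973 × 0.2054 = 3.260 mg/L.
DO = 8.14 − 3.260 = 4.880 mg/L.

DO ≈ 4.88 mg/L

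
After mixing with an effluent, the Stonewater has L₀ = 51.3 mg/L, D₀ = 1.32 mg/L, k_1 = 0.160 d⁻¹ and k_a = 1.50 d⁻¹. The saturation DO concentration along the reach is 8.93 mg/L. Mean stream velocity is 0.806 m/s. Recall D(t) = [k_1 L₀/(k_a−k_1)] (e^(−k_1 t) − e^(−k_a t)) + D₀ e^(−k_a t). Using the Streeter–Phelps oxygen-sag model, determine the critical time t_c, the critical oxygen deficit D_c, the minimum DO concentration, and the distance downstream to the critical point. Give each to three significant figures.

At the critical point dD/dt = 0, so k_1 L₀ e^(−k_1 t) = k_a D. Substituting D(t) from the Streeter–Phelps equation and solving for t gives
t_c = ln[(k_a/k_1)(1 − D₀(k_a−k_1)/(k_1 L₀))] / (k_a−k_1).
Here k_a−k_1 = 1.340 d⁻¹ and 1 − D₀(k_a−k_1)/(k_1 L₀) = 1 − 1.32×1.340/(0.160×51.3) = 0.7845, so
t_c = ln(9.375 × 0.7845) / 1.340 = 1.995 / 1.340 = 1.489 d.
L(t_c) = L₀ e^(−k_1 t_c) = 51.3 × 0.7880 = 40.42 mg/L, and at the critical point k_a D_c = k_1 L, so D_c = (0.160/1.50) × 40.42 = 4.312 mg/L.
Minimum DO = C_s − D_c = 8.93 − 4.312 = 4.618 mg/L.
x_c = v t_c = 0.806 m/s × 1.489 d × 86400 s/d = 103700 m ≈ 104 km.

t_c ≈ 1.49 d; D_c ≈ 4.31 mg/L; min DO ≈ 4.62 mg/L; x_c ≈ 104 km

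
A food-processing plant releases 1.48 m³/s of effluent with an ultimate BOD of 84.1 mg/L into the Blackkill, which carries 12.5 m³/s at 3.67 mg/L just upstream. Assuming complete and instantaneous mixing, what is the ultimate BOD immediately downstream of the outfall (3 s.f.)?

12.2 mg/L

Flow-weighted mixing: C = (Q_r C_r + Q_w C_w)/(Q_r + Q_w)
= (12.5×3.67 + 1.48×84.1)/(12.5 + 1.48) = 170.3/13.98 = 12.18 mg/L.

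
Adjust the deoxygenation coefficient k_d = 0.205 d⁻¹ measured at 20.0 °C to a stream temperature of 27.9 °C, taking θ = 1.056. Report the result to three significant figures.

k_d(T₂) = k_d(T₁) · θ^(T₂−T₁) = 0.205 × 1.056^(27.9−20.0)
= 0.205 × 1.056^7.90 = 0.205 × 1.538 = 0.3153 d⁻¹.

k_d ≈ 0.315 d⁻¹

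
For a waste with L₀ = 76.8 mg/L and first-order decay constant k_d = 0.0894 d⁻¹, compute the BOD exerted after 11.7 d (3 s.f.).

y_t = L₀(1 − e^(−k_d t)) = 76.8 × (1 − e^(−0.0894×11.7))
= 76.8 × (1 − 0.3513) = 76.8 × 0.6487 = 49.82 mg/L.

y ≈ 49.8 mg/L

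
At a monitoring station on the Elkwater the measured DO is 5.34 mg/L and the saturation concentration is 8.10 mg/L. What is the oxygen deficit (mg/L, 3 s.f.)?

D ≈ 2.76 mg/L

D = C_s − C = 8.10 − 5.34 = 2.76 mg/L.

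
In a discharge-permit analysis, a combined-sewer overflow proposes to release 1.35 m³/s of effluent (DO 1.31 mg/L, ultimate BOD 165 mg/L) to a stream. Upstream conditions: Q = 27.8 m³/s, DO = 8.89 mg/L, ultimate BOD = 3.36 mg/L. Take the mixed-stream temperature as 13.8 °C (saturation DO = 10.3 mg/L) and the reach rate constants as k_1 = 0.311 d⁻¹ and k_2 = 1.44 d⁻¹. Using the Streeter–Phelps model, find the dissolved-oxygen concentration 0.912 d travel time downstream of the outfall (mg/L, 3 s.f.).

DO ≈ 8.38 mg/L

Mixed DO = (27.8×8.89 + 1.35×1.31)/(27.8+1.35) = 248.9/29.15 = 8.539 mg/L.
Mixed L₀ = (27.8×3.36 + 1.35×165)/(29.15) = 316.2/29.15 = 10.85 mg/L.
Initial deficit D₀ = C_s − DO₀ = 10.3 − 8.539 = 1.761 mg/L.
D(0.912) = [0.311×10.85/(1.44−0.311)](e^(−0.311×0.912) − e^(−1.44×0.912)) + 1.761 e^(−1.44×0.912)
= 2.988 × (0.7530 − 0.2689) + 1.761 × 0.2689 = 1.920 mg/L.
DO = 10.3 − 1.920 = 8.380 mg/L.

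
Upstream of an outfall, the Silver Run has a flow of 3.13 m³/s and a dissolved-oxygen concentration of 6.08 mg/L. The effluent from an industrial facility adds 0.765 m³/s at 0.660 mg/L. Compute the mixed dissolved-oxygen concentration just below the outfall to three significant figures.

Flow-weighted mixing: C = (Q_r C_r + Q_w C_w)/(Q_r + Q_w)
= (3.13×6.08 + 0.765×0.660)/(3.13 + 0.765) = 19.54/3.895 = 5.015 mg/L.

5.02 mg/L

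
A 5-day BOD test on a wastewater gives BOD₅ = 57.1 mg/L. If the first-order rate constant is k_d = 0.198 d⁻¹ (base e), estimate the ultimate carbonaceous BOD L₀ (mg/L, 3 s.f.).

BOD₅ = L₀(1 − e^(−5k_d)) ⇒ L₀ = BOD₅ / (1 − e^(−5×0.198))
= 57.1 / (1 − 0.3716) = 57.1 / 0.6284 = 90.86 mg/L.

L₀ ≈ 90.9 mg/L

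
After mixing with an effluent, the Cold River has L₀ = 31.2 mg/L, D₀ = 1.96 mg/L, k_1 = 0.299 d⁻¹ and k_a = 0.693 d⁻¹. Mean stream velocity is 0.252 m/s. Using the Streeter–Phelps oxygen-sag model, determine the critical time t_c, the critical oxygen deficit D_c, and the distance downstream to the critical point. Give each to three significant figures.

t_c = [1/(k_a−k_1)] ln[(k_a/k_1)(1 − D₀(k_a−k_1)/(k_1 L₀))]
= [1/(0.693−0.299)] ln[(0.693/0.299)(1 − 1.96×0.3940/(0.299×31.2))]
= (1/0.3940) ln[2.318 × 0.9172] = 2.538 × ln(2.126) = 2.538 × 0.7542 = 1.914 d.
L(t_c) = L₀ e^(−k_1 t_c) = 31.2 × 0.5642 = 17.60 mg/L, and at the critical point k_a D_c = k_1 L, so D_c = (0.299/0.693) × 17.60 = 7.595 mg/L.
x_c = v t_c = 0.252 m/s × 1.914 d × 86400 s/d = 41680 m ≈ 41.7 km.

t_c ≈ 1.91 d; D_c ≈ 7.60 mg/L; x_c ≈ 41.7 km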